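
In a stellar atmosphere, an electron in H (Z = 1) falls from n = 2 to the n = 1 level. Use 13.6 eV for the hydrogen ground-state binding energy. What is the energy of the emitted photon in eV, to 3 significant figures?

10.2 eV

E_2 = −13.60/4 = −3.400 eV and E_1 = −13.60/1 = −13.60 eV.
The photon energy is |E_2 − E_1| = 10.2 eV.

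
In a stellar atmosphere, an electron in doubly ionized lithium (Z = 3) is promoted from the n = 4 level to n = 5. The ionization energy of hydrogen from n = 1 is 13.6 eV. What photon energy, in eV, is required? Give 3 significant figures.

The Bohr energies scale as Z², so for Z = 3: E_n = −122.4/n² eV.
E_5 = −122.4/25 = −4.896 eV and E_4 = −122.4/16 = −7.650 eV.
The photon energy is |E_5 − E_4| = 2.75 eV.

2.75 eV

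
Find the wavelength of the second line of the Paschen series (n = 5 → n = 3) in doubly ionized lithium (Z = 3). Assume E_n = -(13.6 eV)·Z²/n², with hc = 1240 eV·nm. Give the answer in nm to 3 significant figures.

142 nm

The Paschen series terminates on n_f = 3; the second line has n_i = 3+2 = 5.
ΔE = 122.4 × (1/3² − 1/5²) = 8.704 eV.
λ = 1240 / 8.704 = 142 nm.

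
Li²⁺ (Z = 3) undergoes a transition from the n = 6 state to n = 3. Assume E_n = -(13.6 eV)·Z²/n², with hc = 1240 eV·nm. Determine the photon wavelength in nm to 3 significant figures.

122 nm

For Z = 3 the level energies scale as Z², so the effective Rydberg energy is 13.6 × 9 = 122.4 eV.
ΔE = 122.4 × (1/3² − 1/6²) = 122.4 × 0.08333 = 10.20 eV.
λ = hc/ΔE = 1240 / 10.20 = 122 nm.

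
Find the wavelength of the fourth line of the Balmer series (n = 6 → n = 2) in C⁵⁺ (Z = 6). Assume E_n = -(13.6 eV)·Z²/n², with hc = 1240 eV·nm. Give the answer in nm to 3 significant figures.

The Balmer series terminates on n_f = 2; the fourth line has n_i = 2+4 = 6.
ΔE = 489.6 × (1/2² − 1/6²) = 108.8 eV.
λ = 1240 / 108.8 = 11.4 nm.

11.4 nm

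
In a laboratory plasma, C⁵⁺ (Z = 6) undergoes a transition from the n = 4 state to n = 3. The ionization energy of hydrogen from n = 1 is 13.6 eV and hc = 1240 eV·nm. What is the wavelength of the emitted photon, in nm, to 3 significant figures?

For Z = 6 the level energies scale as Z², so the effective Rydberg energy is 13.6 × 36 = 489.6 eV.
ΔE = 489.6 × (1/3² − 1/4²) = 489.6 × 0.04861 = 23.80 eV.
λ = hc/ΔE = 1240 / 23.80 = 52.1 nm.

52.1 nm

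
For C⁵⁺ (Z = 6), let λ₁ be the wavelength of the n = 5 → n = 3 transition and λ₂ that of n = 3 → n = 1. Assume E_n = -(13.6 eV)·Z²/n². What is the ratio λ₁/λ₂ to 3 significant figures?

λ ∝ 1/ΔE ∝ 1/(1/n_f² − 1/n_i²), and the Z² and hc factors cancel in the ratio.
λ₁/λ₂ = (1/1² − 1/3²)/(1/3² − 1/5²) = 0.8889/0.07111 = 12.5.

12.5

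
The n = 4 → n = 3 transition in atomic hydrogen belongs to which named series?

The series is set by the lower level: n_f = 3 is the Paschen series.

Paschen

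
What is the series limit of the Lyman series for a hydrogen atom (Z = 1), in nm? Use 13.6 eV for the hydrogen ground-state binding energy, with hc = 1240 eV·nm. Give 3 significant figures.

The Lyman series has lower level n_f = 1; the series limit corresponds to n_i → ∞.
ΔE_max = 13.6 × 1 / 1² = 13.60 eV.
λ_min = 1240 / 13.60 = 91.2 nm.

91.2 nm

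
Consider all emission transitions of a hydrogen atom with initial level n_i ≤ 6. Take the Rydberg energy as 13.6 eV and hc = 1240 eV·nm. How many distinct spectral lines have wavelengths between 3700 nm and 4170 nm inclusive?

Enumerate all n_i → n_f pairs with 1 ≤ n_f < n_i ≤ 6 and compute λ = 1240 / [13.6·1·(1/n_f² − 1/n_i²)].
Lines falling in [3700, 4170] nm: 5→4 (4052 nm).

1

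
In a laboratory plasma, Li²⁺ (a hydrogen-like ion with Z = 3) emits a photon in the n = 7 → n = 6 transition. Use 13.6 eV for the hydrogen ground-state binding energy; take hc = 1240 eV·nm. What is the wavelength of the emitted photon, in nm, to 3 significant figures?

1370 nm

For Z = 3 the level energies scale as Z², so the effective Rydberg energy is 13.6 × 9 = 122.4 eV.
ΔE = 122.4 × (1/6² − 1/7²) = 122.4 × 0.007370 = 0.9020 eV.
λ = hc/ΔE = 1240 / 0.9020 = 1370 nm.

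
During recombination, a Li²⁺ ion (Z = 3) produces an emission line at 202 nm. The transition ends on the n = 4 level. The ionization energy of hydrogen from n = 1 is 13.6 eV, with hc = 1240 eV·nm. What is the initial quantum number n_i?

n_i = 9

The photon energy is ΔE = hc/λ = 1240 / 202 = 6.139 eV.
With Z = 3, ΔE = 122.4 × (1/n_f² − 1/n_i²), so 1/n_f² − 1/n_i² = 0.05015.
With n_f = 4: 1/n_i² = 1/16 − 0.05015 = 0.01235, so n_i ≈ 9.00.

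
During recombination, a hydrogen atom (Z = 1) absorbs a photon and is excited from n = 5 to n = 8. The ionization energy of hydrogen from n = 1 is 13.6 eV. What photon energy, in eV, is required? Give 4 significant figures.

E_8 = −13.60/64 = −0.2125 eV and E_5 = −13.60/25 = −0.5440 eV.
The photon energy is |E_8 − E_5| = 0.3315 eV.

0.3315 eV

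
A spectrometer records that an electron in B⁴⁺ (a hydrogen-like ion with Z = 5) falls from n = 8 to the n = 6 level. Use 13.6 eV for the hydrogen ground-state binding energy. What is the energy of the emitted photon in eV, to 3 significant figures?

4.13 eV

The Bohr energies scale as Z², so for Z = 5: E_n = −340.0/n² eV.
E_8 = −340.0/64 = −5.313 eV and E_6 = −340.0/36 = −9.444 eV.
The photon energy is |E_8 − E_6| = 4.13 eV.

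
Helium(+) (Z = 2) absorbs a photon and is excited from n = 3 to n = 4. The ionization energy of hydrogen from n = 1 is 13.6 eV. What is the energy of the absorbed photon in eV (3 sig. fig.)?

The Bohr energies scale as Z², so for Z = 2: E_n = −54.40/n² eV.
E_4 = −54.40/16 = −3.400 eV and E_3 = −54.40/9 = −6.044 eV.
The photon energy is |E_4 − E_3| = 2.64 eV.

2.64 eV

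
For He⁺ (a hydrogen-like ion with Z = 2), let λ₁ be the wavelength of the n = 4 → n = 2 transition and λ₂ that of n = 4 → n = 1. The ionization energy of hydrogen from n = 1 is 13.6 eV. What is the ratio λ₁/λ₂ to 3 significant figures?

5.00

λ ∝ 1/ΔE ∝ 1/(1/n_f² − 1/n_i²), and the Z² and hc factors cancel in the ratio.
λ₁/λ₂ = (1/1² − 1/4²)/(1/2² − 1/4²) = 0.9375/0.1875 = 5.00.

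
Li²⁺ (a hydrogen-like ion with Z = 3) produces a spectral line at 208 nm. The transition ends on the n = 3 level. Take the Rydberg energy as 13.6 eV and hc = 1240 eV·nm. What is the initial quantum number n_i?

n_i = 4

The photon energy is ΔE = hc/λ = 1240 / 208 = 5.962 eV.
With Z = 3, ΔE = 122.4 × (1/n_f² − 1/n_i²), so 1/n_f² − 1/n_i² = 0.04871.
With n_f = 3: 1/n_i² = 1/9 − 0.04871 = 0.06241, so n_i ≈ 4.00.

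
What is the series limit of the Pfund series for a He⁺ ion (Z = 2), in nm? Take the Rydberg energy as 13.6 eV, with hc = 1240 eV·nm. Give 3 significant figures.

570 nm

The Pfund series has lower level n_f = 5; the series limit corresponds to n_i → ∞.
ΔE_max = 13.6 × 4 / 5² = 2.176 eV.
λ_min = 1240 / 2.176 = 570 nm.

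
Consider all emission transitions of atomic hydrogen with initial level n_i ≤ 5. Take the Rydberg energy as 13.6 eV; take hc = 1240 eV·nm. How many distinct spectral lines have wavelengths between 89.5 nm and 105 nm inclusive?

Enumerate all n_i → n_f pairs with 1 ≤ n_f < n_i ≤ 5 and compute λ = 1240 / [13.6·1·(1/n_f² − 1/n_i²)].
Lines falling in [89.5, 105] nm: 5→1 (94.98 nm), 4→1 (97.25 nm), 3→1 (102.6 nm).

3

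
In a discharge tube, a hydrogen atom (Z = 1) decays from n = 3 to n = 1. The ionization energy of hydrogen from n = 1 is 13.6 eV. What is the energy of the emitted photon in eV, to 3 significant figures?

12.1 eV

E_3 = −13.60/9 = −1.511 eV and E_1 = −13.60/1 = −13.60 eV.
The photon energy is |E_3 − E_1| = 12.1 eV.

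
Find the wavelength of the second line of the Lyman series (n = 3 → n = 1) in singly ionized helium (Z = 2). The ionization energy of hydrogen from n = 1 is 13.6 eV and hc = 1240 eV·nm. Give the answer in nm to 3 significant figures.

The Lyman series terminates on n_f = 1; the second line has n_i = 1+2 = 3.
ΔE = 54.40 × (1/1² − 1/3²) = 48.36 eV.
λ = 1240 / 48.36 = 25.6 nm.

25.6 nm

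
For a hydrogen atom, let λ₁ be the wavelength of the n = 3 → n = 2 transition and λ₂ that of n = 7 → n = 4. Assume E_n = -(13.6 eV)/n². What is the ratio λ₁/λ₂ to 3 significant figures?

λ ∝ 1/ΔE ∝ 1/(1/n_f² − 1/n_i²), and the Z² and hc factors cancel in the ratio.
λ₁/λ₂ = (1/4² − 1/7²)/(1/2² − 1/3²) = 0.04209/0.1389 = 0.303.

0.303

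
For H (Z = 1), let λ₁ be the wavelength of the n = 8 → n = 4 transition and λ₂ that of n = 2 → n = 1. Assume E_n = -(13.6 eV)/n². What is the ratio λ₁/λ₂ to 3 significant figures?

16.0

λ ∝ 1/ΔE ∝ 1/(1/n_f² − 1/n_i²), and the Z² and hc factors cancel in the ratio.
λ₁/λ₂ = (1/1² − 1/2²)/(1/4² − 1/8²) = 0.7500/0.04688 = 16.0.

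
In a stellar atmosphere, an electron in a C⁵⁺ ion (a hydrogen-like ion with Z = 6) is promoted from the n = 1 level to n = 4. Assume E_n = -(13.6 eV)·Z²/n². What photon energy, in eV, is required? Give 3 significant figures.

The Bohr energies scale as Z², so for Z = 6: E_n = −489.6/n² eV.
E_4 = −489.6/16 = −30.60 eV and E_1 = −489.6/1 = −489.6 eV.
The photon energy is |E_4 − E_1| = 459 eV.

459 eV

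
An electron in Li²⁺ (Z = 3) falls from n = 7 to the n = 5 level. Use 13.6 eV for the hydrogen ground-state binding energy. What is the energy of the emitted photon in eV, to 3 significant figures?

The Bohr energies scale as Z², so for Z = 3: E_n = −122.4/n² eV.
E_7 = −122.4/49 = −2.498 eV and E_5 = −122.4/25 = −4.896 eV.
The photon energy is |E_7 − E_5| = 2.40 eV.

2.40 eV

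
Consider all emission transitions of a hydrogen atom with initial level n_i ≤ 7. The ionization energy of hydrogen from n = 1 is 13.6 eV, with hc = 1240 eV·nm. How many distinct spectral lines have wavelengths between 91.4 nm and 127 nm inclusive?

Enumerate all n_i → n_f pairs with 1 ≤ n_f < n_i ≤ 7 and compute λ = 1240 / [13.6·1·(1/n_f² − 1/n_i²)].
Lines falling in [91.4, 127] nm: 7→1 (93.08 nm), 6→1 (93.78 nm), 5→1 (94.98 nm), 4→1 (97.25 nm), 3→1 (102.6 nm), 2→1 (121.6 nm).

6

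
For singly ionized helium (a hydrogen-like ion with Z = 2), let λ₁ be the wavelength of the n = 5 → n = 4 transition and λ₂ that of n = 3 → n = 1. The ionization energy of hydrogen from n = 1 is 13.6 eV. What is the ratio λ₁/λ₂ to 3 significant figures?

λ ∝ 1/ΔE ∝ 1/(1/n_f² − 1/n_i²), and the Z² and hc factors cancel in the ratio.
λ₁/λ₂ = (1/1² − 1/3²)/(1/4² − 1/5²) = 0.8889/0.02250 = 39.5.

39.5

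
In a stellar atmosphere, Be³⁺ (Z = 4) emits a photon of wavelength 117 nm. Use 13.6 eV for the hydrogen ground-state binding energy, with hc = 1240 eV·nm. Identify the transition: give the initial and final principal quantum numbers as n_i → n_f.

n_i = 4, n_f = 3

The photon energy is ΔE = hc/λ = 1240 / 117 = 10.60 eV.
With Z = 4, ΔE = 217.6 × (1/n_f² − 1/n_i²), so 1/n_f² − 1/n_i² = 0.04871.
Trying n_f = 3 gives 1/n_i² = 0.06241, i.e. n_i ≈ 4; this pair matches.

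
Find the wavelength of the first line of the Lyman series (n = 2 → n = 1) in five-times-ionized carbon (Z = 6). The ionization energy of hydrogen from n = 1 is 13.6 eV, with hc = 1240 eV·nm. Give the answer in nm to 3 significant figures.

3.38 nm

The Lyman series terminates on n_f = 1; the first line has n_i = 1+1 = 2.
ΔE = 489.6 × (1/1² − 1/2²) = 367.2 eV.
λ = 1240 / 367.2 = 3.38 nm.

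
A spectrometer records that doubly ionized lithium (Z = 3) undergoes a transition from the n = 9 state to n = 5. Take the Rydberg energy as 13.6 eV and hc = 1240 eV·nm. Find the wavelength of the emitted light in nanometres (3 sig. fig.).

366 nm

For Z = 3 the level energies scale as Z², so the effective Rydberg energy is 13.6 × 9 = 122.4 eV.
ΔE = 122.4 × (1/5² − 1/9²) = 122.4 × 0.02765 = 3.385 eV.
λ = hc/ΔE = 1240 / 3.385 = 366 nm.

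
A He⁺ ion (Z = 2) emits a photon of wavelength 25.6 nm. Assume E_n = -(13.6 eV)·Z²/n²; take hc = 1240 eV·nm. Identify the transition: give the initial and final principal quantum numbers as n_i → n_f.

The photon energy is ΔE = hc/λ = 1240 / 25.6 = 48.44 eV.
With Z = 2, ΔE = 54.40 × (1/n_f² − 1/n_i²), so 1/n_f² − 1/n_i² = 0.8904.
Trying n_f = 1 gives 1/n_i² = 0.1096, i.e. n_i ≈ 3; this pair matches.

n_i = 3, n_f = 1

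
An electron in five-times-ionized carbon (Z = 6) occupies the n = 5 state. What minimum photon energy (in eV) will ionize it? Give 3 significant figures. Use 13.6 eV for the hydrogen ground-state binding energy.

E_n = −13.6 Z²/n² = −489.6/n² eV for Z = 6.
E_5 = −489.6/25 = −19.6 eV, so ionization (to E = 0) requires 19.6 eV.

19.6 eV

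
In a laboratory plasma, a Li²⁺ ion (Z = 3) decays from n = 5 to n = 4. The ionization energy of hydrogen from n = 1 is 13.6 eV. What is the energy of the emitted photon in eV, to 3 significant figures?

2.75 eV

The Bohr energies scale as Z², so for Z = 3: E_n = −122.4/n² eV.
E_5 = −122.4/25 = −4.896 eV and E_4 = −122.4/16 = −7.650 eV.
The photon energy is |E_5 − E_4| = 2.75 eV.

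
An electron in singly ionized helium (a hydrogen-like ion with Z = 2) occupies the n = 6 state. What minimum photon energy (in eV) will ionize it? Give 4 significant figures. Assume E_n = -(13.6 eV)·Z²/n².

1.511 eV

E_n = −13.6 Z²/n² = −54.40/n² eV for Z = 2.
E_6 = −54.40/36 = −1.511 eV, so ionization (to E = 0) requires 1.511 eV.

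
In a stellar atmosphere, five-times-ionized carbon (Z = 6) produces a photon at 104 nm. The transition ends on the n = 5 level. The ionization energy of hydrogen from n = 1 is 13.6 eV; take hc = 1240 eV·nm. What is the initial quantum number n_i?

n_i = 8

The photon energy is ΔE = hc/λ = 1240 / 104 = 11.92 eV.
With Z = 6, ΔE = 489.6 × (1/n_f² − 1/n_i²), so 1/n_f² − 1/n_i² = 0.02435.
With n_f = 5: 1/n_i² = 1/25 − 0.02435 = 0.01565, so n_i ≈ 7.99.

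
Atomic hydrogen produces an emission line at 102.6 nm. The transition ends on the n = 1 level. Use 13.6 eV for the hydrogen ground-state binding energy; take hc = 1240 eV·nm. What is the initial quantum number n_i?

The photon energy is ΔE = hc/λ = 1240 / 102.6 = 12.09 eV.
With Z = 1, ΔE = 13.60 × (1/n_f² − 1/n_i²), so 1/n_f² − 1/n_i² = 0.8887.
With n_f = 1: 1/n_i² = 1/1 − 0.8887 = 0.1113, so n_i ≈ 3.00.

n_i = 3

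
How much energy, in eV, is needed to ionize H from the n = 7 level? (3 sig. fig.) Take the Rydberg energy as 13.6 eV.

0.278 eV

E_7 = −13.60/49 = −0.278 eV, so ionization (to E = 0) requires 0.278 eV.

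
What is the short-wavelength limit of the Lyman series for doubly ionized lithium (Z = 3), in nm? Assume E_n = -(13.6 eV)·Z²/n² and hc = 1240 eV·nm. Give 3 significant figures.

The Lyman series has lower level n_f = 1; the series limit corresponds to n_i → ∞.
ΔE_max = 13.6 × 9 / 1² = 122.4 eV.
λ_min = 1240 / 122.4 = 10.1 nm.

10.1 nm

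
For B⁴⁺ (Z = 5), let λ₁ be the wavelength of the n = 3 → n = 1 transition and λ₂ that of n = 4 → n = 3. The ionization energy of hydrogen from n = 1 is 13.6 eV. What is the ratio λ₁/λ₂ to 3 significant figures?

λ ∝ 1/ΔE ∝ 1/(1/n_f² − 1/n_i²), and the Z² and hc factors cancel in the ratio.
λ₁/λ₂ = (1/3² − 1/4²)/(1/1² − 1/3²) = 0.04861/0.8889 = 0.0547.

0.0547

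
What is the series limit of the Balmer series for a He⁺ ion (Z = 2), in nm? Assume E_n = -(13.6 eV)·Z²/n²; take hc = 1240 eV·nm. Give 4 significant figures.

The Balmer series has lower level n_f = 2; the series limit corresponds to n_i → ∞.
ΔE_max = 13.6 × 4 / 2² = 13.60 eV.
λ_min = 1240 / 13.60 = 91.18 nm.

91.18 nm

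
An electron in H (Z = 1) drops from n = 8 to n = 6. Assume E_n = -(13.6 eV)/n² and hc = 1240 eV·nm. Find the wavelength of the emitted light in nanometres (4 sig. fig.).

ΔE = 13.60 × (1/6² − 1/8²) = 13.60 × 0.01215 = 0.1653 eV.
λ = hc/ΔE = 1240 / 0.1653 = 7503 nm.

7503 nm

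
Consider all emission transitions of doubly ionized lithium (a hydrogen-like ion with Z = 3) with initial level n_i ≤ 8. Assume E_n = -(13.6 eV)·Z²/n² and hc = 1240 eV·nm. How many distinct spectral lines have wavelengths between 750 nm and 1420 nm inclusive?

3

Enumerate all n_i → n_f pairs with 1 ≤ n_f < n_i ≤ 8 and compute λ = 1240 / [13.6·9·(1/n_f² − 1/n_i²)].
Lines falling in [750, 1420] nm: 6→5 (828.9 nm), 8→6 (833.6 nm), 7→6 (1375 nm).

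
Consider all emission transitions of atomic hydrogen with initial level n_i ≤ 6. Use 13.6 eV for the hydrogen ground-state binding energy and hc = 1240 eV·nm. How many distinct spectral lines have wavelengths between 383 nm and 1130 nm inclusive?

5

Enumerate all n_i → n_f pairs with 1 ≤ n_f < n_i ≤ 6 and compute λ = 1240 / [13.6·1·(1/n_f² − 1/n_i²)].
Lines falling in [383, 1130] nm: 6→2 (410.3 nm), 5→2 (434.2 nm), 4→2 (486.3 nm), 3→2 (656.5 nm), 6→3 (1094 nm).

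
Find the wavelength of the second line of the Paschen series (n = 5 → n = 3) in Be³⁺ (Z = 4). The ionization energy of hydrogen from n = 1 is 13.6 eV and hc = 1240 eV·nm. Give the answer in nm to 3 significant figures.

80.1 nm

The Paschen series terminates on n_f = 3; the second line has n_i = 3+2 = 5.
ΔE = 217.6 × (1/3² − 1/5²) = 15.47 eV.
λ = 1240 / 15.47 = 80.1 nm.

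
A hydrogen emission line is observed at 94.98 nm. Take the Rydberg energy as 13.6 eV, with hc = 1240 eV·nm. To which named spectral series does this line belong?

Lyman

ΔE = 1240/94.98 = 13.06 eV.
This matches 13.6 × (1/1² − 1/5²), so n_f = 1: the Lyman series.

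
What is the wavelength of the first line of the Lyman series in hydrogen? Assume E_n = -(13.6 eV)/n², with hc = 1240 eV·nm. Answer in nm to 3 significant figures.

The Lyman series terminates on n_f = 1; the first line has n_i = 1+1 = 2.
ΔE = 13.60 × (1/1² − 1/2²) = 10.20 eV.
λ = 1240 / 10.20 = 122 nm.

122 nm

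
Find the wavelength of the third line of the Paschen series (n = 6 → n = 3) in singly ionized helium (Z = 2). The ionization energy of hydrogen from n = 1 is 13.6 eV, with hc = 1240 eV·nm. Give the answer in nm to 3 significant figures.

274 nm

The Paschen series terminates on n_f = 3; the third line has n_i = 3+3 = 6.
ΔE = 54.40 × (1/3² − 1/6²) = 4.533 eV.
λ = 1240 / 4.533 = 274 nm.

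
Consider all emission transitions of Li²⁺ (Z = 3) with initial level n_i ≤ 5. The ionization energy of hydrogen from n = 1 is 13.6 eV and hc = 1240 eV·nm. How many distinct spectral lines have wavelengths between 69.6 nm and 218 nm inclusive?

3

Enumerate all n_i → n_f pairs with 1 ≤ n_f < n_i ≤ 5 and compute λ = 1240 / [13.6·9·(1/n_f² − 1/n_i²)].
Lines falling in [69.6, 218] nm: 3→2 (72.94 nm), 5→3 (142.5 nm), 4→3 (208.4 nm).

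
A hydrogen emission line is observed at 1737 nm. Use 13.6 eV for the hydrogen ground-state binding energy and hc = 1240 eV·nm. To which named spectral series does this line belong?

Brackett

ΔE = 1240/1737 = 0.7139 eV.
This matches 13.6 × (1/4² − 1/10²), so n_f = 4: the Brackett series.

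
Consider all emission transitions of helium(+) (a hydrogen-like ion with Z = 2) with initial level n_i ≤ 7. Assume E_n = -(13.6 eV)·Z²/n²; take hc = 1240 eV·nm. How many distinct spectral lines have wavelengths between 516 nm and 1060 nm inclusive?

Enumerate all n_i → n_f pairs with 1 ≤ n_f < n_i ≤ 7 and compute λ = 1240 / [13.6·4·(1/n_f² − 1/n_i²)].
Lines falling in [516, 1060] nm: 7→4 (541.5 nm), 6→4 (656.5 nm), 5→4 (1013 nm).

3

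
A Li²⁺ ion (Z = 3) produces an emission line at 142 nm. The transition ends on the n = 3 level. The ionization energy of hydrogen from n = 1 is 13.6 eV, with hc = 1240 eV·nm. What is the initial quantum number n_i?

n_i = 5

The photon energy is ΔE = hc/λ = 1240 / 142 = 8.732 eV.
With Z = 3, ΔE = 122.4 × (1/n_f² − 1/n_i²), so 1/n_f² − 1/n_i² = 0.07134.
With n_f = 3: 1/n_i² = 1/9 − 0.07134 = 0.03977, so n_i ≈ 5.01.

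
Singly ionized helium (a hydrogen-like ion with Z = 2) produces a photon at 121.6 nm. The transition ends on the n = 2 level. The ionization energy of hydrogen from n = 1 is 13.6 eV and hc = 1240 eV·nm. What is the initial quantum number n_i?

The photon energy is ΔE = hc/λ = 1240 / 121.6 = 10.20 eV.
With Z = 2, ΔE = 54.40 × (1/n_f² − 1/n_i²), so 1/n_f² − 1/n_i² = 0.1875.
With n_f = 2: 1/n_i² = 1/4 − 0.1875 = 0.06255, so n_i ≈ 4.00.

n_i = 4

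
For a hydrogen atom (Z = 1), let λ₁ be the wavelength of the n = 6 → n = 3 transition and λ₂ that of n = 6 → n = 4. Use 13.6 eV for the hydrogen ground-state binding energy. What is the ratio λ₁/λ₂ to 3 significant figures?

λ ∝ 1/ΔE ∝ 1/(1/n_f² − 1/n_i²), and the Z² and hc factors cancel in the ratio.
λ₁/λ₂ = (1/4² − 1/6²)/(1/3² − 1/6²) = 0.03472/0.08333 = 0.417.

0.417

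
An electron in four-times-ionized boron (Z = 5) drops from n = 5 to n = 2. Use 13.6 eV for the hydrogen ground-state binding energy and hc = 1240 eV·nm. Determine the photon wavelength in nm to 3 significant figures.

For Z = 5 the level energies scale as Z², so the effective Rydberg energy is 13.6 × 25 = 340.0 eV.
ΔE = 340.0 × (1/2² − 1/5²) = 340.0 × 0.2100 = 71.40 eV.
λ = hc/ΔE = 1240 / 71.40 = 17.4 nm.

17.4 nm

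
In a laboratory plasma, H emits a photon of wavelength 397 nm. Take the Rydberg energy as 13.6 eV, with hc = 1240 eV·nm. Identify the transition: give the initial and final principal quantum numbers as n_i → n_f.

n_i = 7, n_f = 2

The photon energy is ΔE = hc/λ = 1240 / 397 = 3.123 eV.
With Z = 1, ΔE = 13.60 × (1/n_f² − 1/n_i²), so 1/n_f² − 1/n_i² = 0.2297.
Trying n_f = 2 gives 1/n_i² = 0.02034, i.e. n_i ≈ 7; this pair matches.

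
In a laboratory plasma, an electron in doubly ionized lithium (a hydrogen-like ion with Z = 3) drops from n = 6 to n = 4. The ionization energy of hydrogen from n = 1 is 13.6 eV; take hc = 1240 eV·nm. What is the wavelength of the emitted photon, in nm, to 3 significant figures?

For Z = 3 the level energies scale as Z², so the effective Rydberg energy is 13.6 × 9 = 122.4 eV.
ΔE = 122.4 × (1/4² − 1/6²) = 122.4 × 0.03472 = 4.250 eV.
λ = hc/ΔE = 1240 / 4.250 = 292 nm.

292 nm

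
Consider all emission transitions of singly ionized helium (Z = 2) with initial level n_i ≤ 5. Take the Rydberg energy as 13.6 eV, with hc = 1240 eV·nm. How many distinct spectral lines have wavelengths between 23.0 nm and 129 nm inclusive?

Enumerate all n_i → n_f pairs with 1 ≤ n_f < n_i ≤ 5 and compute λ = 1240 / [13.6·4·(1/n_f² − 1/n_i²)].
Lines falling in [23.0, 129] nm: 5→1 (23.74 nm), 4→1 (24.31 nm), 3→1 (25.64 nm), 2→1 (30.39 nm), 5→2 (108.5 nm), 4→2 (121.6 nm).

6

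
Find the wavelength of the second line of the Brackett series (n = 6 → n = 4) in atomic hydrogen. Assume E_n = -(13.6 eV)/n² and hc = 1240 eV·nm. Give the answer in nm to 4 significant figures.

2626 nm

The Brackett series terminates on n_f = 4; the second line has n_i = 4+2 = 6.
ΔE = 13.60 × (1/4² − 1/6²) = 0.4722 eV.
λ = 1240 / 0.4722 = 2626 nm.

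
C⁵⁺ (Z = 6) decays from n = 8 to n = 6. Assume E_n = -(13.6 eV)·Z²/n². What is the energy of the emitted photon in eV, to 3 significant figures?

5.95 eV

The Bohr energies scale as Z², so for Z = 6: E_n = −489.6/n² eV.
E_8 = −489.6/64 = −7.650 eV and E_6 = −489.6/36 = −13.60 eV.
The photon energy is |E_8 − E_6| = 5.95 eV.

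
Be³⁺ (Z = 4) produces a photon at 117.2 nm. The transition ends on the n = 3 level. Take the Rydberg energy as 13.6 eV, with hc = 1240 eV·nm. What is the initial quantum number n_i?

The photon energy is ΔE = hc/λ = 1240 / 117.2 = 10.58 eV.
With Z = 4, ΔE = 217.6 × (1/n_f² − 1/n_i²), so 1/n_f² − 1/n_i² = 0.04862.
With n_f = 3: 1/n_i² = 1/9 − 0.04862 = 0.06249, so n_i ≈ 4.00.

n_i = 4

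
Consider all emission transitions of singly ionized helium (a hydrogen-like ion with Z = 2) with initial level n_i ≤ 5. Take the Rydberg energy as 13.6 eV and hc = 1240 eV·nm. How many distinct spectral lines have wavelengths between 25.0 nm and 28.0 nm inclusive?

Enumerate all n_i → n_f pairs with 1 ≤ n_f < n_i ≤ 5 and compute λ = 1240 / [13.6·4·(1/n_f² − 1/n_i²)].
Lines falling in [25.0, 28.0] nm: 3→1 (25.64 nm).

1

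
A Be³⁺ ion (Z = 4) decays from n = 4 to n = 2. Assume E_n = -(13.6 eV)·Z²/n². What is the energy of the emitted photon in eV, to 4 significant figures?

40.80 eV

The Bohr energies scale as Z², so for Z = 4: E_n = −217.6/n² eV.
E_4 = −217.6/16 = −13.60 eV and E_2 = −217.6/4 = −54.40 eV.
The photon energy is |E_4 − E_2| = 40.80 eV.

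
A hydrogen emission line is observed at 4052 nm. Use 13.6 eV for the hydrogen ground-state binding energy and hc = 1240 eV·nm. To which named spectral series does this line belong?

Brackett

ΔE = 1240/4052 = 0.3060 eV.
This matches 13.6 × (1/4² − 1/5²), so n_f = 4: the Brackett series.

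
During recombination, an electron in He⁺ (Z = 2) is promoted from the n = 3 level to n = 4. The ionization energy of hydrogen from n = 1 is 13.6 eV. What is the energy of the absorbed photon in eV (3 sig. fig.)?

2.64 eV

The Bohr energies scale as Z², so for Z = 2: E_n = −54.40/n² eV.
E_4 = −54.40/16 = −3.400 eV and E_3 = −54.40/9 = −6.044 eV.
The photon energy is |E_4 − E_3| = 2.64 eV.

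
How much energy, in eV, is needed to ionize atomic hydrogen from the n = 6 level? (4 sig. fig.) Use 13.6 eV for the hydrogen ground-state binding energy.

E_6 = −13.60/36 = −0.3778 eV, so ionization (to E = 0) requires 0.3778 eV.

0.3778 eV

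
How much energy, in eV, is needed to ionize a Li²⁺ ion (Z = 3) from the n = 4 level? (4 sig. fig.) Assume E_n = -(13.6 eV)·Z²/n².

E_n = −13.6 Z²/n² = −122.4/n² eV for Z = 3.
E_4 = −122.4/16 = −7.650 eV, so ionization (to E = 0) requires 7.650 eV.

7.650 eV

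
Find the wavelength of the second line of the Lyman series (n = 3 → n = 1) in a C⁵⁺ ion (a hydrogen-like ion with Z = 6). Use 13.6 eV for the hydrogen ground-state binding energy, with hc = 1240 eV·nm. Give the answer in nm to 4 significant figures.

2.849 nm

The Lyman series terminates on n_f = 1; the second line has n_i = 1+2 = 3.
ΔE = 489.6 × (1/1² − 1/3²) = 435.2 eV.
λ = 1240 / 435.2 = 2.849 nm.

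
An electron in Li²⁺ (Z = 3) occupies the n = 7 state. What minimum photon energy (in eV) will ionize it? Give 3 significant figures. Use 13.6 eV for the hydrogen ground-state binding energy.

2.50 eV

E_n = −13.6 Z²/n² = −122.4/n² eV for Z = 3.
E_7 = −122.4/49 = −2.50 eV, so ionization (to E = 0) requires 2.50 eV.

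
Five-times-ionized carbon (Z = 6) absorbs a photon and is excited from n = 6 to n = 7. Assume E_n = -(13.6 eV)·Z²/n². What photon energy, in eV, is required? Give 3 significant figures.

The Bohr energies scale as Z², so for Z = 6: E_n = −489.6/n² eV.
E_7 = −489.6/49 = −9.992 eV and E_6 = −489.6/36 = −13.60 eV.
The photon energy is |E_7 − E_6| = 3.61 eV.

3.61 eV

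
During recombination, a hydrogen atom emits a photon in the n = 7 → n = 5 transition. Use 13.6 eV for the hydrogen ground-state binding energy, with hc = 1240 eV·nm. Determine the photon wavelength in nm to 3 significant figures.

ΔE = 13.60 × (1/5² − 1/7²) = 13.60 × 0.01959 = 0.2664 eV.
λ = hc/ΔE = 1240 / 0.2664 = 4650 nm.
This line belongs to the Pfund series.

4650 nm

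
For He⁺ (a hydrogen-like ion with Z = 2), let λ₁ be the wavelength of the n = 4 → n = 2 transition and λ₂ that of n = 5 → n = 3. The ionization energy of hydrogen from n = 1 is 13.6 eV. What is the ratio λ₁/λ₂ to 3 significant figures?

λ ∝ 1/ΔE ∝ 1/(1/n_f² − 1/n_i²), and the Z² and hc factors cancel in the ratio.
λ₁/λ₂ = (1/3² − 1/5²)/(1/2² − 1/4²) = 0.07111/0.1875 = 0.379.

0.379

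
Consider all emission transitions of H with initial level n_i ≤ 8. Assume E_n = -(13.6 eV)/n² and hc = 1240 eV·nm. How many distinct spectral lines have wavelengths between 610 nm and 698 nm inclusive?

1

Enumerate all n_i → n_f pairs with 1 ≤ n_f < n_i ≤ 8 and compute λ = 1240 / [13.6·1·(1/n_f² − 1/n_i²)].
Lines falling in [610, 698] nm: 3→2 (656.5 nm).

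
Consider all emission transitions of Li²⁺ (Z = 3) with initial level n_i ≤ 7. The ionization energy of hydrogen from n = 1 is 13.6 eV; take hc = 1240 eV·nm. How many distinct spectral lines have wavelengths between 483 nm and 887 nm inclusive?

2

Enumerate all n_i → n_f pairs with 1 ≤ n_f < n_i ≤ 7 and compute λ = 1240 / [13.6·9·(1/n_f² − 1/n_i²)].
Lines falling in [483, 887] nm: 7→5 (517.1 nm), 6→5 (828.9 nm).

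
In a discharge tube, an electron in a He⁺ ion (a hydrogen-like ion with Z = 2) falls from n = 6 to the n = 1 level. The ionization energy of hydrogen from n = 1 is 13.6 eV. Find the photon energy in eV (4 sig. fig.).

52.89 eV

The Bohr energies scale as Z², so for Z = 2: E_n = −54.40/n² eV.
E_6 = −54.40/36 = −1.511 eV and E_1 = −54.40/1 = −54.40 eV.
The photon energy is |E_6 − E_1| = 52.89 eV.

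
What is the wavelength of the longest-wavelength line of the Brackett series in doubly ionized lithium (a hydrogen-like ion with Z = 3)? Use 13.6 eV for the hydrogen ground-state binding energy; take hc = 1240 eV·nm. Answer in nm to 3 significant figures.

450 nm

The Brackett series terminates on n_f = 4; the first line has n_i = 4+1 = 5.
ΔE = 122.4 × (1/4² − 1/5²) = 2.754 eV.
λ = 1240 / 2.754 = 450 nm.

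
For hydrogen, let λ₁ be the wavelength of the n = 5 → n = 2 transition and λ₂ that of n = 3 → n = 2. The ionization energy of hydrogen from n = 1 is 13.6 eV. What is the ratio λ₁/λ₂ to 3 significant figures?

λ ∝ 1/ΔE ∝ 1/(1/n_f² − 1/n_i²), and the Z² and hc factors cancel in the ratio.
λ₁/λ₂ = (1/2² − 1/3²)/(1/2² − 1/5²) = 0.1389/0.2100 = 0.661.

0.661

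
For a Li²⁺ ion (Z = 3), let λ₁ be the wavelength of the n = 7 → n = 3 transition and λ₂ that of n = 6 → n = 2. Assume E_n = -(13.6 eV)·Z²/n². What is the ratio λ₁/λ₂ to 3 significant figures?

λ ∝ 1/ΔE ∝ 1/(1/n_f² − 1/n_i²), and the Z² and hc factors cancel in the ratio.
λ₁/λ₂ = (1/2² − 1/6²)/(1/3² − 1/7²) = 0.2222/0.09070 = 2.45.

2.45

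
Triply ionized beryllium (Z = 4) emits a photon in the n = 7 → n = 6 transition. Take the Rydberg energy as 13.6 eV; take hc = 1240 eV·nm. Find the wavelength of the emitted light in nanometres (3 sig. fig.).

For Z = 4 the level energies scale as Z², so the effective Rydberg energy is 13.6 × 16 = 217.6 eV.
ΔE = 217.6 × (1/6² − 1/7²) = 217.6 × 0.007370 = 1.604 eV.
λ = hc/ΔE = 1240 / 1.604 = 773 nm.

773 nm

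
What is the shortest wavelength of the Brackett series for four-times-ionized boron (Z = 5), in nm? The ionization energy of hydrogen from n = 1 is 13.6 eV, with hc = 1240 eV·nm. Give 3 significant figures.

The Brackett series has lower level n_f = 4; the series limit corresponds to n_i → ∞.
ΔE_max = 13.6 × 25 / 4² = 21.25 eV.
λ_min = 1240 / 21.25 = 58.4 nm.

58.4 nm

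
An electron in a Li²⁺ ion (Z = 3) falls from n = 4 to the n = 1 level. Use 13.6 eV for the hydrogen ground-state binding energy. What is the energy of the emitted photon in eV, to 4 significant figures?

The Bohr energies scale as Z², so for Z = 3: E_n = −122.4/n² eV.
E_4 = −122.4/16 = −7.650 eV and E_1 = −122.4/1 = −122.4 eV.
The photon energy is |E_4 − E_1| = 114.8 eV.

114.8 eV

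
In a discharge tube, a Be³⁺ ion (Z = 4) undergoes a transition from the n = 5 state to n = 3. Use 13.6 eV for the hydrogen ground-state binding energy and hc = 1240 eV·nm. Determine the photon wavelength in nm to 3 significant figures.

For Z = 4 the level energies scale as Z², so the effective Rydberg energy is 13.6 × 16 = 217.6 eV.
ΔE = 217.6 × (1/3² − 1/5²) = 217.6 × 0.07111 = 15.47 eV.
λ = hc/ΔE = 1240 / 15.47 = 80.1 nm.

80.1 nm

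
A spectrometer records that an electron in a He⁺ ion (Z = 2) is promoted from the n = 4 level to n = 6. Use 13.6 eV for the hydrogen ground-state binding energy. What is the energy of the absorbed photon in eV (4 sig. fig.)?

1.889 eV

The Bohr energies scale as Z², so for Z = 2: E_n = −54.40/n² eV.
E_6 = −54.40/36 = −1.511 eV and E_4 = −54.40/16 = −3.400 eV.
The photon energy is |E_6 − E_4| = 1.889 eV.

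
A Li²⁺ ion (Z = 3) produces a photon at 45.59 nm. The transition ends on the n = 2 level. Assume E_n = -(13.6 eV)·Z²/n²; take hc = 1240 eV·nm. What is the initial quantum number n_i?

n_i = 6

The photon energy is ΔE = hc/λ = 1240 / 45.59 = 27.20 eV.
With Z = 3, ΔE = 122.4 × (1/n_f² − 1/n_i²), so 1/n_f² − 1/n_i² = 0.2222.
With n_f = 2: 1/n_i² = 1/4 − 0.2222 = 0.02779, so n_i ≈ 6.00.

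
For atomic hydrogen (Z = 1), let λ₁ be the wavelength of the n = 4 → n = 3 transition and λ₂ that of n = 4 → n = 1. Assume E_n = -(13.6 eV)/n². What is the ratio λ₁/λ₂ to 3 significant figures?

λ ∝ 1/ΔE ∝ 1/(1/n_f² − 1/n_i²), and the Z² and hc factors cancel in the ratio.
λ₁/λ₂ = (1/1² − 1/4²)/(1/3² − 1/4²) = 0.9375/0.04861 = 19.3.

19.3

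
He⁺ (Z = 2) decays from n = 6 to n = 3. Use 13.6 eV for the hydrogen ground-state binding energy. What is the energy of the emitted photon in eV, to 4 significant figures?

The Bohr energies scale as Z², so for Z = 2: E_n = −54.40/n² eV.
E_6 = −54.40/36 = −1.511 eV and E_3 = −54.40/9 = −6.044 eV.
The photon energy is |E_6 − E_3| = 4.533 eV.

4.533 eV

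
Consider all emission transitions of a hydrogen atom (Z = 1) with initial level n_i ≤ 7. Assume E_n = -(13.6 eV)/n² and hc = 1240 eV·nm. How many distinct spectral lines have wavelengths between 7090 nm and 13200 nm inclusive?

2

Enumerate all n_i → n_f pairs with 1 ≤ n_f < n_i ≤ 7 and compute λ = 1240 / [13.6·1·(1/n_f² − 1/n_i²)].
Lines falling in [7090, 13200] nm: 6→5 (7460 nm), 7→6 (12370 nm).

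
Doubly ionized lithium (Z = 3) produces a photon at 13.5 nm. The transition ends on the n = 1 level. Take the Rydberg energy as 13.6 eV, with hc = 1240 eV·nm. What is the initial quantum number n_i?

n_i = 2

The photon energy is ΔE = hc/λ = 1240 / 13.5 = 91.85 eV.
With Z = 3, ΔE = 122.4 × (1/n_f² − 1/n_i²), so 1/n_f² − 1/n_i² = 0.7504.
With n_f = 1: 1/n_i² = 1/1 − 0.7504 = 0.2496, so n_i ≈ 2.00.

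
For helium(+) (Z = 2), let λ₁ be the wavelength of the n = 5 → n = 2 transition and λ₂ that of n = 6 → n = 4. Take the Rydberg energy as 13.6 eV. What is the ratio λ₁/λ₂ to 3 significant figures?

λ ∝ 1/ΔE ∝ 1/(1/n_f² − 1/n_i²), and the Z² and hc factors cancel in the ratio.
λ₁/λ₂ = (1/4² − 1/6²)/(1/2² − 1/5²) = 0.03472/0.2100 = 0.165.

0.165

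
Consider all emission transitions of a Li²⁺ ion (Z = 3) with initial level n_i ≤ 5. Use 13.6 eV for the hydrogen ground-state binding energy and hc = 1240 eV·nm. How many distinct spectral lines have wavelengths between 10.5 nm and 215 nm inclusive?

9

Enumerate all n_i → n_f pairs with 1 ≤ n_f < n_i ≤ 5 and compute λ = 1240 / [13.6·9·(1/n_f² − 1/n_i²)].
Lines falling in [10.5, 215] nm: 5→1 (10.55 nm), 4→1 (10.81 nm), 3→1 (11.40 nm), 2→1 (13.51 nm), 5→2 (48.24 nm), 4→2 (54.03 nm), 3→2 (72.94 nm), 5→3 (142.5 nm), 4→3 (208.4 nm).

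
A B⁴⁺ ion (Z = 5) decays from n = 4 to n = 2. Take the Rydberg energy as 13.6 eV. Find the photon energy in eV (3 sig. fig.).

The Bohr energies scale as Z², so for Z = 5: E_n = −340.0/n² eV.
E_4 = −340.0/16 = −21.25 eV and E_2 = −340.0/4 = −85.00 eV.
The photon energy is |E_4 − E_2| = 63.8 eV.

63.8 eV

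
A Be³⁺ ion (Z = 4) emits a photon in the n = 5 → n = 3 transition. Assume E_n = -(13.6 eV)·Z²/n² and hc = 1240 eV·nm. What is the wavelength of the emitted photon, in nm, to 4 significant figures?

For Z = 4 the level energies scale as Z², so the effective Rydberg energy is 13.6 × 16 = 217.6 eV.
ΔE = 217.6 × (1/3² − 1/5²) = 217.6 × 0.07111 = 15.47 eV.
λ = hc/ΔE = 1240 / 15.47 = 80.14 nm.

80.14 nm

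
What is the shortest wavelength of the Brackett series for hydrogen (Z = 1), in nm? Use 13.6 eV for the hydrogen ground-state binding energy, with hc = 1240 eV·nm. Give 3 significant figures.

The Brackett series has lower level n_f = 4; the series limit corresponds to n_i → ∞.
ΔE_max = 13.6 × 1 / 4² = 0.8500 eV.
λ_min = 1240 / 0.8500 = 1460 nm.

1460 nm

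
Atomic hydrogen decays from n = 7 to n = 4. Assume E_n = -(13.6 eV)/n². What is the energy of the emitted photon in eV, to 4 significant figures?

0.5724 eV

E_7 = −13.60/49 = −0.2776 eV and E_4 = −13.60/16 = −0.8500 eV.
The photon energy is |E_7 − E_4| = 0.5724 eV.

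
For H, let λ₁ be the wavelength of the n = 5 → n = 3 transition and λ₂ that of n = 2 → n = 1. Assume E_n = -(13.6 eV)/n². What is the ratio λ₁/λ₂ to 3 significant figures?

λ ∝ 1/ΔE ∝ 1/(1/n_f² − 1/n_i²), and the Z² and hc factors cancel in the ratio.
λ₁/λ₂ = (1/1² − 1/2²)/(1/3² − 1/5²) = 0.7500/0.07111 = 10.5.

10.5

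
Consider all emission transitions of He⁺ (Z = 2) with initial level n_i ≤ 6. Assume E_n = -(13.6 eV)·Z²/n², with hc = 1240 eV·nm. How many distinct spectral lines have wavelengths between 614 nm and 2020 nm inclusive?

3

Enumerate all n_i → n_f pairs with 1 ≤ n_f < n_i ≤ 6 and compute λ = 1240 / [13.6·4·(1/n_f² − 1/n_i²)].
Lines falling in [614, 2020] nm: 6→4 (656.5 nm), 5→4 (1013 nm), 6→5 (1865 nm).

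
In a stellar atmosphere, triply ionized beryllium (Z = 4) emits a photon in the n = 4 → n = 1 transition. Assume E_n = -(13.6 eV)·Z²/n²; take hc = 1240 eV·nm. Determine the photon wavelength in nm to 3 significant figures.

6.08 nm

For Z = 4 the level energies scale as Z², so the effective Rydberg energy is 13.6 × 16 = 217.6 eV.
ΔE = 217.6 × (1/1² − 1/4²) = 217.6 × 0.9375 = 204.0 eV.
λ = hc/ΔE = 1240 / 204.0 = 6.08 nm.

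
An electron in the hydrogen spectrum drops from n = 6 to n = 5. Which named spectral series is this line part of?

The series is set by the lower level: n_f = 5 is the Pfund series.

Pfund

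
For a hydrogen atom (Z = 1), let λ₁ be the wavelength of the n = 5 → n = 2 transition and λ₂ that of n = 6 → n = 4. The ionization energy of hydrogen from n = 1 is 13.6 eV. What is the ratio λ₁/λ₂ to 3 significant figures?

0.165

λ ∝ 1/ΔE ∝ 1/(1/n_f² − 1/n_i²), and the Z² and hc factors cancel in the ratio.
λ₁/λ₂ = (1/4² − 1/6²)/(1/2² − 1/5²) = 0.03472/0.2100 = 0.165.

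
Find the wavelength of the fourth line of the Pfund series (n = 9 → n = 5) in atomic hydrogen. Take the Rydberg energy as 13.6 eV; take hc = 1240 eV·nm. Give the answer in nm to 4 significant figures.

3297 nm

The Pfund series terminates on n_f = 5; the fourth line has n_i = 5+4 = 9.
ΔE = 13.60 × (1/5² − 1/9²) = 0.3761 eV.
λ = 1240 / 0.3761 = 3297 nm.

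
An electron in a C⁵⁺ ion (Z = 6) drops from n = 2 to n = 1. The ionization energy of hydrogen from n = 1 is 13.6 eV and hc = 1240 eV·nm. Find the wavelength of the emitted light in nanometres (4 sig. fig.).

3.377 nm

For Z = 6 the level energies scale as Z², so the effective Rydberg energy is 13.6 × 36 = 489.6 eV.
ΔE = 489.6 × (1/1² − 1/2²) = 489.6 × 0.7500 = 367.2 eV.
λ = hc/ΔE = 1240 / 367.2 = 3.377 nm.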